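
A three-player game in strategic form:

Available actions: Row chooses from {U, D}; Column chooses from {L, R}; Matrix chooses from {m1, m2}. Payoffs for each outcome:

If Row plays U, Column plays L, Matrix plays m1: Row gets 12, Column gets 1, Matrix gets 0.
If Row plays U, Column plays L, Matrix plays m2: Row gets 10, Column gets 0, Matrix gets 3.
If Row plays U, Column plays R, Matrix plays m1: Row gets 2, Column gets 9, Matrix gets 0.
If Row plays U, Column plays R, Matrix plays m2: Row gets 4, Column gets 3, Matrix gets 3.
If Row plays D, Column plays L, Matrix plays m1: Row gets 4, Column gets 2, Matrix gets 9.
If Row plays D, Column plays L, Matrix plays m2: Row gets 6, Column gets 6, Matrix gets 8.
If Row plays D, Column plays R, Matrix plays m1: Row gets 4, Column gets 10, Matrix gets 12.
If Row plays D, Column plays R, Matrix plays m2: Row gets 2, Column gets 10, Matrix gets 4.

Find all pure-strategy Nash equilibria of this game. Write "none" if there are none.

(U, R, m2), (D, R, m1)

Row against (L, m1): payoffs 12, 4 → best response U.
Row against (L, m2): payoffs 10, 6 → best response U.
Row against (R, m1): payoffs 2, 4 → best response D.
Row against (R, m2): payoffs 4, 2 → best response U.
Column against (U, m1): payoffs 1, 9 → best response R.
Column against (U, m2): payoffs 0, 3 → best response R.
Column against (D, m1): payoffs 2, 10 → best response R.
Column against (D, m2): payoffs 6, 10 → best response R.
Matrix against (U, L): payoffs 0, 3 → best response m2.
Matrix against (U, R): payoffs 0, 3 → best response m2.
Matrix against (D, L): payoffs 9, 8 → best response m1.
Matrix against (D, R): payoffs 12, 4 → best response m1.
Mutual best responses: (U, R, m2); (D, R, m1).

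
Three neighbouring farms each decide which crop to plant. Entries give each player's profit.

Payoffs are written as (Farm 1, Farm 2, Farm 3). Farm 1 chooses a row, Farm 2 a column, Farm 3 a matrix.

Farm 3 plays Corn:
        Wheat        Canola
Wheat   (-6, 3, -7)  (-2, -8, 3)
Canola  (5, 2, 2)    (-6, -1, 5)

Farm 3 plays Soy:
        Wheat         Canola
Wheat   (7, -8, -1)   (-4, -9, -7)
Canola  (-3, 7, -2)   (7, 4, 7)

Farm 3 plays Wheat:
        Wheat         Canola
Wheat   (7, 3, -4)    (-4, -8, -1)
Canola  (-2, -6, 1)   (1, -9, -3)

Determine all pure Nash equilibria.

Farm 1 against (Wheat, Corn): payoffs -6, 5 → best response Canola.
Farm 1 against (Wheat, Soy): payoffs 7, -3 → best response Wheat.
Farm 1 against (Wheat, Wheat): payoffs 7, -2 → best response Wheat.
Farm 1 against (Canola, Corn): payoffs -2, -6 → best response Wheat.
Farm 1 against (Canola, Soy): payoffs -4, 7 → best response Canola.
Farm 1 against (Canola, Wheat): payoffs -4, 1 → best response Canola.
Farm 2 against (Wheat, Corn): payoffs 3, -8 → best response Wheat.
Farm 2 against (Wheat, Soy): payoffs -8, -9 → best response Wheat.
Farm 2 against (Wheat, Wheat): payoffs 3, -8 → best response Wheat.
Farm 2 against (Canola, Corn): payoffs 2, -1 → best response Wheat.
Farm 2 against (Canola, Soy): payoffs 7, 4 → best response Wheat.
Farm 2 against (Canola, Wheat): payoffs -6, -9 → best response Wheat.
Farm 3 against (Wheat, Wheat): payoffs -7, -1, -4 → best response Soy.
Farm 3 against (Wheat, Canola): payoffs 3, -7, -1 → best response Corn.
Farm 3 against (Canola, Wheat): payoffs 2, -2, 1 → best response Corn.
Farm 3 against (Canola, Canola): payoffs 5, 7, -3 → best response Soy.
Mutual best responses: (Wheat, Wheat, Soy); (Canola, Wheat, Corn).

(Wheat, Wheat, Soy), (Canola, Wheat, Corn)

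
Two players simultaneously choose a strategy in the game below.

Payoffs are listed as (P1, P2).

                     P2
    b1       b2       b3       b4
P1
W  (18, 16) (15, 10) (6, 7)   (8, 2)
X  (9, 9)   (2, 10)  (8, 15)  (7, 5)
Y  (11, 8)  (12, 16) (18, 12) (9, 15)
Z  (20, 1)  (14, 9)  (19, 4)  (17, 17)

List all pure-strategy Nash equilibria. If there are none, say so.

(Z, b4)

P1 against b1: payoffs 18, 9, 11, 20 → best response Z.
P1 against b2: payoffs 15, 2, 12, 14 → best response W.
P1 against b3: payoffs 6, 8, 18, 19 → best response Z.
P1 against b4: payoffs 8, 7, 9, 17 → best response Z.
P2 against W: payoffs 16, 10, 7, 2 → best response b1.
P2 against X: payoffs 9, 10, 15, 5 → best response b3.
P2 against Y: payoffs 8, 16, 12, 15 → best response b2.
P2 against Z: payoffs 1, 9, 4, 17 → best response b4.
Mutual best responses: (Z, b4).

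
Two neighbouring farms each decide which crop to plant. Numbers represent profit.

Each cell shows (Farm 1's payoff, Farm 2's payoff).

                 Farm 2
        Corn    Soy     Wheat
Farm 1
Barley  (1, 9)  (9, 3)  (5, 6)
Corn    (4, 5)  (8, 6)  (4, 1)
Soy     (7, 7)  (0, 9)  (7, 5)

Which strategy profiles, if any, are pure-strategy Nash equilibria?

none

Farm 1 against Corn: payoffs 1, 4, 7 → best response Soy.
Farm 1 against Soy: payoffs 9, 8, 0 → best response Barley.
Farm 1 against Wheat: payoffs 5, 4, 7 → best response Soy.
Farm 2 against Barley: payoffs 9, 3, 6 → best response Corn.
Farm 2 against Corn: payoffs 5, 6, 1 → best response Soy.
Farm 2 against Soy: payoffs 7, 9, 5 → best response Soy.
No profile is a mutual best response for all players.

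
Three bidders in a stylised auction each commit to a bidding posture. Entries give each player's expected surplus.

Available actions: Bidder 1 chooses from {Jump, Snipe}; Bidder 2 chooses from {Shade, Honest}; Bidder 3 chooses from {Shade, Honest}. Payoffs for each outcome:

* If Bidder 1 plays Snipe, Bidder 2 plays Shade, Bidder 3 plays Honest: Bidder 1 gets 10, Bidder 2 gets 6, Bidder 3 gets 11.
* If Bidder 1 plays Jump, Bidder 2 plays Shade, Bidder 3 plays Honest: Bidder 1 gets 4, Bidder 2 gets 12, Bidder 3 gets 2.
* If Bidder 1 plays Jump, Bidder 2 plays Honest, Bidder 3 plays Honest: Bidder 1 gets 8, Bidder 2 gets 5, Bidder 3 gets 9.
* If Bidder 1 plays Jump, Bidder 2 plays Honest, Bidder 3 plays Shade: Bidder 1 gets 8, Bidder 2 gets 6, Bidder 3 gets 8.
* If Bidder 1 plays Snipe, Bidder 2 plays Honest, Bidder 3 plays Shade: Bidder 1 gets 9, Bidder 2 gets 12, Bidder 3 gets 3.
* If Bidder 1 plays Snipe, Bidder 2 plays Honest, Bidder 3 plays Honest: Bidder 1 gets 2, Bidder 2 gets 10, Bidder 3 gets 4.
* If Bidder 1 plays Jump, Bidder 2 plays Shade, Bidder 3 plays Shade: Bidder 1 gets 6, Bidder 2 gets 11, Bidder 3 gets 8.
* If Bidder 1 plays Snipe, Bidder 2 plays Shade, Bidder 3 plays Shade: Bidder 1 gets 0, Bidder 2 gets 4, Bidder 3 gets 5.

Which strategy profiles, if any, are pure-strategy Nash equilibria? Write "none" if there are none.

Pure NE: (Jump, Shade, Shade)

Mark each player's best response to every combination of opponents' strategies; a profile where every player is best-responding is a pure Nash equilibrium.
Bidder 1 against (Shade, Shade): payoffs 6, 0 → best response Jump.
Bidder 1 against (Shade, Honest): payoffs 4, 10 → best response Snipe.
Bidder 1 against (Honest, Shade): payoffs 8, 9 → best response Snipe.
Bidder 1 against (Honest, Honest): payoffs 8, 2 → best response Jump.
Bidder 2 against (Jump, Shade): payoffs 11, 6 → best response Shade.
Bidder 2 against (Jump, Honest): payoffs 12, 5 → best response Shade.
Bidder 2 against (Snipe, Shade): payoffs 4, 12 → best response Honest.
Bidder 2 against (Snipe, Honest): payoffs 6, 10 → best response Honest.
Bidder 3 against (Jump, Shade): payoffs 8, 2 → best response Shade.
Bidder 3 against (Jump, Honest): payoffs 8, 9 → best response Honest.
Bidder 3 against (Snipe, Shade): payoffs 5, 11 → best response Honest.
Bidder 3 against (Snipe, Honest): payoffs 3, 4 → best response Honest.
Mutual best responses: (Jump, Shade, Shade).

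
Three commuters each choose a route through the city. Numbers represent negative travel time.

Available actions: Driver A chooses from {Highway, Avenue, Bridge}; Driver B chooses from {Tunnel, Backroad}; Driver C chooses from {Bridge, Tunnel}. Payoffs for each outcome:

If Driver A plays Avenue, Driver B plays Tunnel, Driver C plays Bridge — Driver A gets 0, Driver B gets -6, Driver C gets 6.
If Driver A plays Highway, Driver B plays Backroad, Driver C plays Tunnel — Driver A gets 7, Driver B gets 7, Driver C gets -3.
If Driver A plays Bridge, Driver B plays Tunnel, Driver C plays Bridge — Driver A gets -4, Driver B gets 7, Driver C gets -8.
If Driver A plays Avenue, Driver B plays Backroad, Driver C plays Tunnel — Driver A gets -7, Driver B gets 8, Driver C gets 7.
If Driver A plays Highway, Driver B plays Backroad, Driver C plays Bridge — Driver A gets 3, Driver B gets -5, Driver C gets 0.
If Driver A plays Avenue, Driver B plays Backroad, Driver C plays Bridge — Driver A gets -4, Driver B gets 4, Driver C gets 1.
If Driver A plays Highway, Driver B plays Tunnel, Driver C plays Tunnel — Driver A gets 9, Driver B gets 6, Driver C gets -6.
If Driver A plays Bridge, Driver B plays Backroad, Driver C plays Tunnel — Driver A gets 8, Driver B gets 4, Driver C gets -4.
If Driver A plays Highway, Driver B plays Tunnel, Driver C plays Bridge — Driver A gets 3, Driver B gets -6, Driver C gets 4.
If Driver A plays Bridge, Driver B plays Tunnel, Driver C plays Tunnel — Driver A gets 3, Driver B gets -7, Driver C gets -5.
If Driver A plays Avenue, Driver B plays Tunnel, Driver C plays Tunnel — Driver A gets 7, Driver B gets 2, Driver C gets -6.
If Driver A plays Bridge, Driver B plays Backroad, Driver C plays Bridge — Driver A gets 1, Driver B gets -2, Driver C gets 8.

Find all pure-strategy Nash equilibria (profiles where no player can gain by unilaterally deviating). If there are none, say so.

(Highway, Backroad, Bridge)

Driver A against (Tunnel, Bridge): payoffs 3, 0, -4 → best response Highway.
Driver A against (Tunnel, Tunnel): payoffs 9, 7, 3 → best response Highway.
Driver A against (Backroad, Bridge): payoffs 3, -4, 1 → best response Highway.
Driver A against (Backroad, Tunnel): payoffs 7, -7, 8 → best response Bridge.
Driver B against (Highway, Bridge): payoffs -6, -5 → best response Backroad.
Driver B against (Highway, Tunnel): payoffs 6, 7 → best response Backroad.
Driver B against (Avenue, Bridge): payoffs -6, 4 → best response Backroad.
Driver B against (Avenue, Tunnel): payoffs 2, 8 → best response Backroad.
Driver B against (Bridge, Bridge): payoffs 7, -2 → best response Tunnel.
Driver B against (Bridge, Tunnel): payoffs -7, 4 → best response Backroad.
Driver C against (Highway, Tunnel): payoffs 4, -6 → best response Bridge.
Driver C against (Highway, Backroad): payoffs 0, -3 → best response Bridge.
Driver C against (Avenue, Tunnel): payoffs 6, -6 → best response Bridge.
Driver C against (Avenue, Backroad): payoffs 1, 7 → best response Tunnel.
Driver C against (Bridge, Tunnel): payoffs -8, -5 → best response Tunnel.
Driver C against (Bridge, Backroad): payoffs 8, -4 → best response Bridge.
Mutual best responses: (Highway, Backroad, Bridge).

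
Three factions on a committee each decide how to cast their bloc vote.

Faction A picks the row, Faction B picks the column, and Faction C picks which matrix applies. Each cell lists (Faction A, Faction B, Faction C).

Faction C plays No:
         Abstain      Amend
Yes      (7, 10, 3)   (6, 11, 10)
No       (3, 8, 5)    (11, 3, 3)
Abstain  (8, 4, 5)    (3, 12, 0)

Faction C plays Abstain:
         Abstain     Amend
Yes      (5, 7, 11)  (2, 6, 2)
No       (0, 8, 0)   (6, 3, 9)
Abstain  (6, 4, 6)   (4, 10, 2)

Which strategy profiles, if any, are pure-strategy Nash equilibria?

This game has no pure Nash equilibrium.

(Yes, Abstain, No): Faction A can switch to Abstain (7 → 8). Not NE.
(Yes, Abstain, Abstain): Faction A can switch to Abstain (5 → 6). Not NE.
(Yes, Amend, No): Faction A can switch to No (6 → 11). Not NE.
(Yes, Amend, Abstain): Faction A can switch to No (2 → 6). Not NE.
(No, Abstain, No): Faction A can switch to Yes (3 → 7). Not NE.
(No, Abstain, Abstain): Faction A can switch to Yes (0 → 5). Not NE.
(No, Amend, No): Faction B can switch to Abstain (3 → 8). Not NE.
(No, Amend, Abstain): Faction B can switch to Abstain (3 → 8). Not NE.
(Abstain, Abstain, No): Faction B can switch to Amend (4 → 12). Not NE.
(Abstain, Abstain, Abstain): Faction B can switch to Amend (4 → 10). Not NE.
(Abstain, Amend, No): Faction A can switch to Yes (3 → 6). Not NE.
(Abstain, Amend, Abstain): Faction A can switch to No (4 → 6). Not NE.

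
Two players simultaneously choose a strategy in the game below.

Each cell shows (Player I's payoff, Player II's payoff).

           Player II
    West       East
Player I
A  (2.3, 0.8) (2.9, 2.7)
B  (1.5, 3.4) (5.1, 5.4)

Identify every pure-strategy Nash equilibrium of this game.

(B, East)

Check each profile: it is a Nash equilibrium iff no player can strictly gain by switching unilaterally.
(A, West): Player II can switch to East (0.8 → 2.7). Not NE.
(A, East): Player I can switch to B (2.9 → 5.1). Not NE.
(B, West): Player I can switch to A (1.5 → 2.3). Not NE.
(B, East): Player I gets 5.1, best alternative 2.9; Player II gets 5.4, best alternative 3.4. No profitable deviation — NE.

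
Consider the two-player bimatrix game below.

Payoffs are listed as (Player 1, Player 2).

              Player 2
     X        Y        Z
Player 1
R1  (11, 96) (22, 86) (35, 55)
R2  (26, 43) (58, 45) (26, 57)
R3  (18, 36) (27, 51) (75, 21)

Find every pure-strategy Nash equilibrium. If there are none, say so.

(R1, X): Player 1 can switch to R2 (11 → 26). Not NE.
(R1, Y): Player 1 can switch to R2 (22 → 58). Not NE.
(R1, Z): Player 1 can switch to R3 (35 → 75). Not NE.
(R2, X): Player 2 can switch to Y (43 → 45). Not NE.
(R2, Y): Player 2 can switch to Z (45 → 57). Not NE.
(R2, Z): Player 1 can switch to R1 (26 → 35). Not NE.
(The remaining 3 profiles each have a profitable deviation by the same check.)

There is no pure-strategy Nash equilibrium.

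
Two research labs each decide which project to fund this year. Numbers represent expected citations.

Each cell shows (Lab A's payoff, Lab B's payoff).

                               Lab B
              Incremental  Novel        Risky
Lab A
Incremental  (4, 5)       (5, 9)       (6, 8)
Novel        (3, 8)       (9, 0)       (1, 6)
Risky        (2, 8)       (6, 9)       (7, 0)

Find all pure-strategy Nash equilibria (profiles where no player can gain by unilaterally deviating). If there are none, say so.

No pure-strategy Nash equilibrium.

Mark each player's best response to every combination of opponents' strategies; a profile where every player is best-responding is a pure Nash equilibrium.
Lab A against Incremental: payoffs 4, 3, 2 → best response Incremental.
Lab A against Novel: payoffs 5, 9, 6 → best response Novel.
Lab A against Risky: payoffs 6, 1, 7 → best response Risky.
Lab B against Incremental: payoffs 5, 9, 8 → best response Novel.
Lab B against Novel: payoffs 8, 0, 6 → best response Incremental.
Lab B against Risky: payoffs 8, 9, 0 → best response Novel.
No profile is a mutual best response for all players.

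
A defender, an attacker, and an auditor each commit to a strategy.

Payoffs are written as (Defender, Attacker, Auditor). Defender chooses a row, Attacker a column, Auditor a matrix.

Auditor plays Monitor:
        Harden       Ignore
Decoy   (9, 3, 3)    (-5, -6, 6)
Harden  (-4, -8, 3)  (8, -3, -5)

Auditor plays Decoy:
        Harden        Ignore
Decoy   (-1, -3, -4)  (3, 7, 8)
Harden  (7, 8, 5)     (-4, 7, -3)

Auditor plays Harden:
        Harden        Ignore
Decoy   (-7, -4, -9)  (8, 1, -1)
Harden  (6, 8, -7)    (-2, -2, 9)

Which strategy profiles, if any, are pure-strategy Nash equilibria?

The pure Nash equilibria are (Decoy, Harden, Monitor) and (Decoy, Ignore, Decoy) and (Harden, Harden, Decoy).

Defender against (Harden, Monitor): payoffs 9, -4 → best response Decoy.
Defender against (Harden, Decoy): payoffs -1, 7 → best response Harden.
Defender against (Harden, Harden): payoffs -7, 6 → best response Harden.
Defender against (Ignore, Monitor): payoffs -5, 8 → best response Harden.
Defender against (Ignore, Decoy): payoffs 3, -4 → best response Decoy.
Defender against (Ignore, Harden): payoffs 8, -2 → best response Decoy.
Attacker against (Decoy, Monitor): payoffs 3, -6 → best response Harden.
Attacker against (Decoy, Decoy): payoffs -3, 7 → best response Ignore.
Attacker against (Decoy, Harden): payoffs -4, 1 → best response Ignore.
Attacker against (Harden, Monitor): payoffs -8, -3 → best response Ignore.
Attacker against (Harden, Decoy): payoffs 8, 7 → best response Harden.
Attacker against (Harden, Harden): payoffs 8, -2 → best response Harden.
Auditor against (Decoy, Harden): payoffs 3, -4, -9 → best response Monitor.
Auditor against (Decoy, Ignore): payoffs 6, 8, -1 → best response Decoy.
Auditor against (Harden, Harden): payoffs 3, 5, -7 → best response Decoy.
Auditor against (Harden, Ignore): payoffs -5, -3, 9 → best response Harden.
Mutual best responses: (Decoy, Harden, Monitor); (Decoy, Ignore, Decoy); (Harden, Harden, Decoy).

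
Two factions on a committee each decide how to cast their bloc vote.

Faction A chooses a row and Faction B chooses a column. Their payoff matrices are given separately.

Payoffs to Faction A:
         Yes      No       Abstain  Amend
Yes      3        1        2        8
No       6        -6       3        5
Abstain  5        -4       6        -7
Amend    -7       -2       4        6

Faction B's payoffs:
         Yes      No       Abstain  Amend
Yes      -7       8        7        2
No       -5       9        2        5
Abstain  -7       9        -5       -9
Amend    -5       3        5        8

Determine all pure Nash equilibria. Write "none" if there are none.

(Yes, Yes): Faction A can switch to No (3 → 6). Not NE.
(Yes, No): Faction A gets 1, best alternative -2; Faction B gets 8, best alternative 7. No profitable deviation — NE.
(Yes, Abstain): Faction A can switch to No (2 → 3). Not NE.
(Yes, Amend): Faction B can switch to No (2 → 8). Not NE.
(No, Yes): Faction B can switch to No (-5 → 9). Not NE.
(No, No): Faction A can switch to Yes (-6 → 1). Not NE.
(No, Abstain): Faction A can switch to Abstain (3 → 6). Not NE.
(No, Amend): Faction A can switch to Yes (5 → 8). Not NE.
(Abstain, Yes): Faction A can switch to No (5 → 6). Not NE.
(The remaining 7 profiles each have a profitable deviation by the same check.)

The unique pure-strategy Nash equilibrium is (Yes, No).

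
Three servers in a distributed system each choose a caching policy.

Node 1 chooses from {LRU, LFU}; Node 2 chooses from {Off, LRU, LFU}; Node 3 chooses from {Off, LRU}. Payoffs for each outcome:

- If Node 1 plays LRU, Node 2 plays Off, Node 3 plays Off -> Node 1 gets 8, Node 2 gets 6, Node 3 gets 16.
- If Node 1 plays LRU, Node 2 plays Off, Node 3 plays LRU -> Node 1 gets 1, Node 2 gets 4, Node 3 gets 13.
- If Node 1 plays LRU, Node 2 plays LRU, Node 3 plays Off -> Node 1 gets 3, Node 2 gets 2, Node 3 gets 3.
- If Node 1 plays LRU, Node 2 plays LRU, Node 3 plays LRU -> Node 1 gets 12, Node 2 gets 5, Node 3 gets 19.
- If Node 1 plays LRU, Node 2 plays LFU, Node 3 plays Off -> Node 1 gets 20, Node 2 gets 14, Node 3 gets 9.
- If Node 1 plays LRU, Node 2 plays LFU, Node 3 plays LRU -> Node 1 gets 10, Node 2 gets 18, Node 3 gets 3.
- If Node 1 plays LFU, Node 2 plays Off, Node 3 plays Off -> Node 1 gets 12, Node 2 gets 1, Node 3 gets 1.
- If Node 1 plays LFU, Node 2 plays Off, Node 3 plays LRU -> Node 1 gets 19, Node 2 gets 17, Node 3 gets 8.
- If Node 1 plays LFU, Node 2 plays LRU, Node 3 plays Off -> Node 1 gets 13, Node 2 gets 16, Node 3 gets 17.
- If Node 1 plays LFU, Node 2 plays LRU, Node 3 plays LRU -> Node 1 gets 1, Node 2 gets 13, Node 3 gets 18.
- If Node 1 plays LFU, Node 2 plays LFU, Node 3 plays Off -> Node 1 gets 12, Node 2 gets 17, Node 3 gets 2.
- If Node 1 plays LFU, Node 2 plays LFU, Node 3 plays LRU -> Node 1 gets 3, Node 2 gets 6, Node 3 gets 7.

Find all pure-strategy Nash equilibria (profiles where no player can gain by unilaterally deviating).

Node 1 against (Off, Off): payoffs 8, 12 → best response LFU.
Node 1 against (Off, LRU): payoffs 1, 19 → best response LFU.
Node 1 against (LRU, Off): payoffs 3, 13 → best response LFU.
Node 1 against (LRU, LRU): payoffs 12, 1 → best response LRU.
Node 1 against (LFU, Off): payoffs 20, 12 → best response LRU.
Node 1 against (LFU, LRU): payoffs 10, 3 → best response LRU.
Node 2 against (LRU, Off): payoffs 6, 2, 14 → best response LFU.
Node 2 against (LRU, LRU): payoffs 4, 5, 18 → best response LFU.
Node 2 against (LFU, Off): payoffs 1, 16, 17 → best response LFU.
Node 2 against (LFU, LRU): payoffs 17, 13, 6 → best response Off.
Node 3 against (LRU, Off): payoffs 16, 13 → best response Off.
Node 3 against (LRU, LRU): payoffs 3, 19 → best response LRU.
Node 3 against (LRU, LFU): payoffs 9, 3 → best response Off.
Node 3 against (LFU, Off): payoffs 1, 8 → best response LRU.
Node 3 against (LFU, LRU): payoffs 17, 18 → best response LRU.
Node 3 against (LFU, LFU): payoffs 2, 7 → best response LRU.
Mutual best responses: (LRU, LFU, Off); (LFU, Off, LRU).

The pure Nash equilibria are (LRU, LFU, Off), (LFU, Off, LRU).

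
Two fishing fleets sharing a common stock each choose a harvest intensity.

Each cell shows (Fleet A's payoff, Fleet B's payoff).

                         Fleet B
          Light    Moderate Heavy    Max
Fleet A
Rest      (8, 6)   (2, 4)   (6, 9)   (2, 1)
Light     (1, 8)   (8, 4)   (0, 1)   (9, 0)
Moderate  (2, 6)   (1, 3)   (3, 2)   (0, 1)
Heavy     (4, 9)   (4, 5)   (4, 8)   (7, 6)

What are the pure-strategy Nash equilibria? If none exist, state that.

The unique pure-strategy Nash equilibrium is (Rest, Heavy).

Fleet A against Light: payoffs 8, 1, 2, 4 → best response Rest.
Fleet A against Moderate: payoffs 2, 8, 1, 4 → best response Light.
Fleet A against Heavy: payoffs 6, 0, 3, 4 → best response Rest.
Fleet A against Max: payoffs 2, 9, 0, 7 → best response Light.
Fleet B against Rest: payoffs 6, 4, 9, 1 → best response Heavy.
Fleet B against Light: payoffs 8, 4, 1, 0 → best response Light.
Fleet B against Moderate: payoffs 6, 3, 2, 1 → best response Light.
Fleet B against Heavy: payoffs 9, 5, 8, 6 → best response Light.
Mutual best responses: (Rest, Heavy).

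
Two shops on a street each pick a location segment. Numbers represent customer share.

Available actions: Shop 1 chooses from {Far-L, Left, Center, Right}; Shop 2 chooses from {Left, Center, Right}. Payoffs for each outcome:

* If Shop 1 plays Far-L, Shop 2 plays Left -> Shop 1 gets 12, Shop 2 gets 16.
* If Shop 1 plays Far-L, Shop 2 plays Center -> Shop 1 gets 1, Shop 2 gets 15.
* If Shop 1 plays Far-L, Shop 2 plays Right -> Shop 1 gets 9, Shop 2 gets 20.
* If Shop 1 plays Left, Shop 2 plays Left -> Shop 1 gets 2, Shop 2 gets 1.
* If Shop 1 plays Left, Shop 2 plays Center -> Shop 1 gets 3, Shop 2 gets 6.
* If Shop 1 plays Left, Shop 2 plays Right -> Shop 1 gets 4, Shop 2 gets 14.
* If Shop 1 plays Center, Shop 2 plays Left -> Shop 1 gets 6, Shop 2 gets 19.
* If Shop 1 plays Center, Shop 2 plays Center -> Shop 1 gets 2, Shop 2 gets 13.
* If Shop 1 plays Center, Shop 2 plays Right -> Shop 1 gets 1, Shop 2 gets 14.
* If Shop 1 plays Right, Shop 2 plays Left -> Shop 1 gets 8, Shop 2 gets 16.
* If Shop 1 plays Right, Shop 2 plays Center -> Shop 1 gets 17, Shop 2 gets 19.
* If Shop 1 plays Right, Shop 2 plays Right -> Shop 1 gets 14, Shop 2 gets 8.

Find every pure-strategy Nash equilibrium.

(Right, Center)

Check each profile: it is a Nash equilibrium iff no player can strictly gain by switching unilaterally.
(Far-L, Left): Shop 2 can switch to Right (16 → 20). Not NE.
(Far-L, Center): Shop 1 can switch to Left (1 → 3). Not NE.
(Far-L, Right): Shop 1 can switch to Right (9 → 14). Not NE.
(Left, Left): Shop 1 can switch to Far-L (2 → 12). Not NE.
(Left, Center): Shop 1 can switch to Right (3 → 17). Not NE.
(Left, Right): Shop 1 can switch to Far-L (4 → 9). Not NE.
(Center, Left): Shop 1 can switch to Far-L (6 → 12). Not NE.
(Center, Center): Shop 1 can switch to Left (2 → 3). Not NE.
(Center, Right): Shop 1 can switch to Far-L (1 → 9). Not NE.
(Right, Left): Shop 1 can switch to Far-L (8 → 12). Not NE.
(Right, Center): Shop 1 gets 17, best alternative 3; Shop 2 gets 19, best alternative 16. No profitable deviation — NE.
(The remaining 1 profile has a profitable deviation by the same check.)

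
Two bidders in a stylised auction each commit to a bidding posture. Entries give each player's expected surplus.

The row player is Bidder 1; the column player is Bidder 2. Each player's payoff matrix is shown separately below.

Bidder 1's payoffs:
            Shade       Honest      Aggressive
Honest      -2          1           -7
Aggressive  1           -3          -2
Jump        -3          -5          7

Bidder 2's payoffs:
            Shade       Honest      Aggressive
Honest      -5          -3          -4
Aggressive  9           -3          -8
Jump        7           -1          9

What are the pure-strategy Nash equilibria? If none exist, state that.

For each strategy profile, look for a profitable unilateral deviation.
(Honest, Shade): Bidder 1 can switch to Aggressive (-2 → 1). Not NE.
(Honest, Honest): Bidder 1 gets 1, best alternative -3; Bidder 2 gets -3, best alternative -4. No profitable deviation — NE.
(Honest, Aggressive): Bidder 1 can switch to Aggressive (-7 → -2). Not NE.
(Aggressive, Shade): Bidder 1 gets 1, best alternative -2; Bidder 2 gets 9, best alternative -3. No profitable deviation — NE.
(Aggressive, Honest): Bidder 1 can switch to Honest (-3 → 1). Not NE.
(Aggressive, Aggressive): Bidder 1 can switch to Jump (-2 → 7). Not NE.
(Jump, Shade): Bidder 1 can switch to Honest (-3 → -2). Not NE.
(Jump, Honest): Bidder 1 can switch to Honest (-5 → 1). Not NE.
(Jump, Aggressive): Bidder 1 gets 7, best alternative -2; Bidder 2 gets 9, best alternative 7. No profitable deviation — NE.

Pure-strategy Nash equilibria: (Honest, Honest) and (Aggressive, Shade) and (Jump, Aggressive)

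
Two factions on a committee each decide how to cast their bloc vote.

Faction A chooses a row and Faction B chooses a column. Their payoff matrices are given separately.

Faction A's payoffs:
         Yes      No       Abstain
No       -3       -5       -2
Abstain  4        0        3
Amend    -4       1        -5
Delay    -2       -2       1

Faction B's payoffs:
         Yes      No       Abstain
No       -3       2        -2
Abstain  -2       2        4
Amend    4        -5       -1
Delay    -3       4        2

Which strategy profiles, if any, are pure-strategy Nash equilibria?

Pure NE: (Abstain, Abstain)

Mark each player's best response to every combination of opponents' strategies; a profile where every player is best-responding is a pure Nash equilibrium.
Faction A against Yes: payoffs -3, 4, -4, -2 → best response Abstain.
Faction A against No: payoffs -5, 0, 1, -2 → best response Amend.
Faction A against Abstain: payoffs -2, 3, -5, 1 → best response Abstain.
Faction B against No: payoffs -3, 2, -2 → best response No.
Faction B against Abstain: payoffs -2, 2, 4 → best response Abstain.
Faction B against Amend: payoffs 4, -5, -1 → best response Yes.
Faction B against Delay: payoffs -3, 4, 2 → best response No.
Mutual best responses: (Abstain, Abstain).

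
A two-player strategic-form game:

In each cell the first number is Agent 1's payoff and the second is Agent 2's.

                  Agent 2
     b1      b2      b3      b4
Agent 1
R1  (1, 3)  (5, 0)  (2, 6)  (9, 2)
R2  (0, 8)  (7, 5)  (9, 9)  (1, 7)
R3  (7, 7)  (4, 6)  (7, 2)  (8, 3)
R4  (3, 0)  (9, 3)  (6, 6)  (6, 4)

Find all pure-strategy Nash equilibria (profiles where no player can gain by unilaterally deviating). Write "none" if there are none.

The pure Nash equilibria are (R2, b3); (R3, b1).

(R1, b1): Agent 1 can switch to R3 (1 → 7). Not NE.
(R1, b2): Agent 1 can switch to R2 (5 → 7). Not NE.
(R1, b3): Agent 1 can switch to R2 (2 → 9). Not NE.
(R1, b4): Agent 2 can switch to b1 (2 → 3). Not NE.
(R2, b1): Agent 1 can switch to R1 (0 → 1). Not NE.
(R2, b2): Agent 1 can switch to R4 (7 → 9). Not NE.
(R2, b3): Agent 1 gets 9, best alternative 7; Agent 2 gets 9, best alternative 8. No profitable deviation — NE.
(R2, b4): Agent 1 can switch to R1 (1 → 9). Not NE.
(R3, b1): Agent 1 gets 7, best alternative 3; Agent 2 gets 7, best alternative 6. No profitable deviation — NE.
(R3, b2): Agent 1 can switch to R1 (4 → 5). Not NE.
(R3, b3): Agent 1 can switch to R2 (7 → 9). Not NE.
(R3, b4): Agent 1 can switch to R1 (8 → 9). Not NE.
(R4, b1): Agent 1 can switch to R3 (3 → 7). Not NE.
(R4, b2): Agent 2 can switch to b3 (3 → 6). Not NE.
(The remaining 2 profiles each have a profitable deviation by the same check.)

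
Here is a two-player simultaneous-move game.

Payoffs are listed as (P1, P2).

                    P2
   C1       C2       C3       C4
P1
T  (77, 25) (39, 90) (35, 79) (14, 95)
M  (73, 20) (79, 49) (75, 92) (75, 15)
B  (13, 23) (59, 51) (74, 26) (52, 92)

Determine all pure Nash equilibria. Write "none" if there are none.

P1 against C1: payoffs 77, 73, 13 → best response T.
P1 against C2: payoffs 39, 79, 59 → best response M.
P1 against C3: payoffs 35, 75, 74 → best response M.
P1 against C4: payoffs 14, 75, 52 → best response M.
P2 against T: payoffs 25, 90, 79, 95 → best response C4.
P2 against M: payoffs 20, 49, 92, 15 → best response C3.
P2 against B: payoffs 23, 51, 26, 92 → best response C4.
Mutual best responses: (M, C3).

(M, C3)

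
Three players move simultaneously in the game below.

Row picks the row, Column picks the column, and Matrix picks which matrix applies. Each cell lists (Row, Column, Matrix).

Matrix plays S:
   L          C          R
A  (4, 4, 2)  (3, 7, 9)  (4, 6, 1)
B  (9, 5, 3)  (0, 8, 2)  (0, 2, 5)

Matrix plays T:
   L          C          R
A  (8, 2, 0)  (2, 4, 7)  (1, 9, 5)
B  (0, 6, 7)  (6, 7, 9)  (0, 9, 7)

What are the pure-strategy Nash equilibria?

(A, C, S), (A, R, T)

Check each profile: it is a Nash equilibrium iff no player can strictly gain by switching unilaterally.
(A, L, S): Row can switch to B (4 → 9). Not NE.
(A, L, T): Column can switch to C (2 → 4). Not NE.
(A, C, S): Row gets 3, best alternative 0; Column gets 7, best alternative 6; Matrix gets 9, best alternative 7. No profitable deviation — NE.
(A, C, T): Row can switch to B (2 → 6). Not NE.
(A, R, S): Column can switch to C (6 → 7). Not NE.
(A, R, T): Row gets 1, best alternative 0; Column gets 9, best alternative 4; Matrix gets 5, best alternative 1. No profitable deviation — NE.
(B, L, S): Column can switch to C (5 → 8). Not NE.
(B, L, T): Row can switch to A (0 → 8). Not NE.
(B, C, S): Row can switch to A (0 → 3). Not NE.
(B, C, T): Column can switch to R (7 → 9). Not NE.
(The remaining 2 profiles each have a profitable deviation by the same check.)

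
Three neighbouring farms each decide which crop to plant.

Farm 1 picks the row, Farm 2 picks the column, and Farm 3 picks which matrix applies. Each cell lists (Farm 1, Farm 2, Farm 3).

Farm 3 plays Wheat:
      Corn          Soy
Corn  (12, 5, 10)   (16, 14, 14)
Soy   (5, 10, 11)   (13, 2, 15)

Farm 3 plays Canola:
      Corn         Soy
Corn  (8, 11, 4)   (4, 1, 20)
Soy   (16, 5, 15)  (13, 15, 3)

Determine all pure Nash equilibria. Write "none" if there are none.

For each strategy profile, look for a profitable unilateral deviation.
(Corn, Corn, Wheat): Farm 2 can switch to Soy (5 → 14). Not NE.
(Corn, Corn, Canola): Farm 1 can switch to Soy (8 → 16). Not NE.
(Corn, Soy, Wheat): Farm 3 can switch to Canola (14 → 20). Not NE.
(Corn, Soy, Canola): Farm 1 can switch to Soy (4 → 13). Not NE.
(Soy, Corn, Wheat): Farm 1 can switch to Corn (5 → 12). Not NE.
(Soy, Corn, Canola): Farm 2 can switch to Soy (5 → 15). Not NE.
(The remaining 2 profiles each have a profitable deviation by the same check.)

No pure-strategy Nash equilibrium.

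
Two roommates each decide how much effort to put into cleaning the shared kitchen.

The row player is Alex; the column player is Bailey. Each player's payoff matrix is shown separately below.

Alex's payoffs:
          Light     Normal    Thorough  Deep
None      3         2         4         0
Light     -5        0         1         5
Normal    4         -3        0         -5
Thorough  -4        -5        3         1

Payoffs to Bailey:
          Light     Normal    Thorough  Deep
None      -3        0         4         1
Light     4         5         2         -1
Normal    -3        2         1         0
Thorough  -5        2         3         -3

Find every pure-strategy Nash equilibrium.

(None, Thorough)

Alex against Light: payoffs 3, -5, 4, -4 → best response Normal.
Alex against Normal: payoffs 2, 0, -3, -5 → best response None.
Alex against Thorough: payoffs 4, 1, 0, 3 → best response None.
Alex against Deep: payoffs 0, 5, -5, 1 → best response Light.
Bailey against None: payoffs -3, 0, 4, 1 → best response Thorough.
Bailey against Light: payoffs 4, 5, 2, -1 → best response Normal.
Bailey against Normal: payoffs -3, 2, 1, 0 → best response Normal.
Bailey against Thorough: payoffs -5, 2, 3, -3 → best response Thorough.
Mutual best responses: (None, Thorough).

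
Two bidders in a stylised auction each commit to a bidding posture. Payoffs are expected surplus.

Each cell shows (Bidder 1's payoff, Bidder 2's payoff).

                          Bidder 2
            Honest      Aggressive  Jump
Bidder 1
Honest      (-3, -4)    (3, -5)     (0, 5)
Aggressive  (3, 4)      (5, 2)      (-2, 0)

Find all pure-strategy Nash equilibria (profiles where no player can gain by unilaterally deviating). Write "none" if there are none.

For each strategy profile, look for a profitable unilateral deviation.
(Honest, Honest): Bidder 1 can switch to Aggressive (-3 → 3). Not NE.
(Honest, Aggressive): Bidder 1 can switch to Aggressive (3 → 5). Not NE.
(Honest, Jump): Bidder 1 gets 0, best alternative -2; Bidder 2 gets 5, best alternative -4. No profitable deviation — NE.
(Aggressive, Honest): Bidder 1 gets 3, best alternative -3; Bidder 2 gets 4, best alternative 2. No profitable deviation — NE.
(Aggressive, Aggressive): Bidder 2 can switch to Honest (2 → 4). Not NE.
(Aggressive, Jump): Bidder 1 can switch to Honest (-2 → 0). Not NE.

(Honest, Jump); (Aggressive, Honest)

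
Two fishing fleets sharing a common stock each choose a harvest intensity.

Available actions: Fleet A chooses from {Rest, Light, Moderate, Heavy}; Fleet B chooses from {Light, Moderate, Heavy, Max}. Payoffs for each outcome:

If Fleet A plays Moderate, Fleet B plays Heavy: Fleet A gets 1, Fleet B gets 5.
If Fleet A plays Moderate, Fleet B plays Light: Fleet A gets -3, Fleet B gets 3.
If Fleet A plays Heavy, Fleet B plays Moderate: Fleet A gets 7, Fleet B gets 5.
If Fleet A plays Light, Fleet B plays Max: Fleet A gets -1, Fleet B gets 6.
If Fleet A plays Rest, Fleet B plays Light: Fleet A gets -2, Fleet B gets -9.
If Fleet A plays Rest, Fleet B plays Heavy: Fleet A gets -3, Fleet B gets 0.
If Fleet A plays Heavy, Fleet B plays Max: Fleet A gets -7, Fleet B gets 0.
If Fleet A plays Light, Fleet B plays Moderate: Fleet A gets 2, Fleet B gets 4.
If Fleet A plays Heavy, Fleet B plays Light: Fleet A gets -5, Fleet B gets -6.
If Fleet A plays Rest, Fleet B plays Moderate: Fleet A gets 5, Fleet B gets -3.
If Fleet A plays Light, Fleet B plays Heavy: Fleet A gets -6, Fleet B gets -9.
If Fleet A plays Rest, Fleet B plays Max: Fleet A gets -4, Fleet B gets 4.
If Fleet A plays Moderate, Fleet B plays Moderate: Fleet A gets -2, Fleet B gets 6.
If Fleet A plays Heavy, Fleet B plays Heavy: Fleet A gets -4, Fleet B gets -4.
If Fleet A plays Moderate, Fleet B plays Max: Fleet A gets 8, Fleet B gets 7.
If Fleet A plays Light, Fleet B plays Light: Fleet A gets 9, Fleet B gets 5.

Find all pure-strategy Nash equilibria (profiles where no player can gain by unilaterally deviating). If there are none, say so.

(Moderate, Max) and (Heavy, Moderate)

Fleet A against Light: payoffs -2, 9, -3, -5 → best response Light.
Fleet A against Moderate: payoffs 5, 2, -2, 7 → best response Heavy.
Fleet A against Heavy: payoffs -3, -6, 1, -4 → best response Moderate.
Fleet A against Max: payoffs -4, -1, 8, -7 → best response Moderate.
Fleet B against Rest: payoffs -9, -3, 0, 4 → best response Max.
Fleet B against Light: payoffs 5, 4, -9, 6 → best response Max.
Fleet B against Moderate: payoffs 3, 6, 5, 7 → best response Max.
Fleet B against Heavy: payoffs -6, 5, -4, 0 → best response Moderate.
Mutual best responses: (Moderate, Max); (Heavy, Moderate).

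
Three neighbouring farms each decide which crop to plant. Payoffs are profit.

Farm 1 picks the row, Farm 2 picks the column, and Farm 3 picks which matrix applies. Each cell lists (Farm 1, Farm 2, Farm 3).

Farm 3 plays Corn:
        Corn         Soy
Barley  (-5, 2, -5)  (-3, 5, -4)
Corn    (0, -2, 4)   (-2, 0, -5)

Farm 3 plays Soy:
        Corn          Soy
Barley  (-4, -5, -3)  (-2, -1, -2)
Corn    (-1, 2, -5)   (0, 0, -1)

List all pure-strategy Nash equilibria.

none

(Barley, Corn, Corn): Farm 1 can switch to Corn (-5 → 0). Not NE.
(Barley, Corn, Soy): Farm 1 can switch to Corn (-4 → -1). Not NE.
(Barley, Soy, Corn): Farm 1 can switch to Corn (-3 → -2). Not NE.
(Barley, Soy, Soy): Farm 1 can switch to Corn (-2 → 0). Not NE.
(Corn, Corn, Corn): Farm 2 can switch to Soy (-2 → 0). Not NE.
(Corn, Corn, Soy): Farm 3 can switch to Corn (-5 → 4). Not NE.
(The remaining 2 profiles each have a profitable deviation by the same check.)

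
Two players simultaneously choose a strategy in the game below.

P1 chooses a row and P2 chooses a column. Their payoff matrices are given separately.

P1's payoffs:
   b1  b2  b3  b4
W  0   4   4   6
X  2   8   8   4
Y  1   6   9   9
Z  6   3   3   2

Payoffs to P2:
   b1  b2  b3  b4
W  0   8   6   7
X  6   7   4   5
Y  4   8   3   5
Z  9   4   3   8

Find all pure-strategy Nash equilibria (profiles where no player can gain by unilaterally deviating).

P1 against b1: payoffs 0, 2, 1, 6 → best response Z.
P1 against b2: payoffs 4, 8, 6, 3 → best response X.
P1 against b3: payoffs 4, 8, 9, 3 → best response Y.
P1 against b4: payoffs 6, 4, 9, 2 → best response Y.
P2 against W: payoffs 0, 8, 6, 7 → best response b2.
P2 against X: payoffs 6, 7, 4, 5 → best response b2.
P2 against Y: payoffs 4, 8, 3, 5 → best response b2.
P2 against Z: payoffs 9, 4, 3, 8 → best response b1.
Mutual best responses: (X, b2); (Z, b1).

(X, b2), (Z, b1)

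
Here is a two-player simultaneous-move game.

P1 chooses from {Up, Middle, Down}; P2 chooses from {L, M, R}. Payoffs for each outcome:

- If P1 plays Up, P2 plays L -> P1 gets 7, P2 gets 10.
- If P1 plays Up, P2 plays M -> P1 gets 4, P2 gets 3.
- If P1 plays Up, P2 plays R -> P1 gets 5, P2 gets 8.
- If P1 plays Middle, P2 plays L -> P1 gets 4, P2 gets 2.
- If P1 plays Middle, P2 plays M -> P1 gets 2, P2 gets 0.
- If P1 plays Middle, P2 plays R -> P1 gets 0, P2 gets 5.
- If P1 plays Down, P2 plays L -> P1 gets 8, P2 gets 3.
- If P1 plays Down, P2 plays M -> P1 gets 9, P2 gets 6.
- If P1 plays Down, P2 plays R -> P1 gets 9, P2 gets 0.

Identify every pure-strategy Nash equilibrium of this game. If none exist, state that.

(Down, M)

P1 against L: payoffs 7, 4, 8 → best response Down.
P1 against M: payoffs 4, 2, 9 → best response Down.
P1 against R: payoffs 5, 0, 9 → best response Down.
P2 against Up: payoffs 10, 3, 8 → best response L.
P2 against Middle: payoffs 2, 0, 5 → best response R.
P2 against Down: payoffs 3, 6, 0 → best response M.
Mutual best responses: (Down, M).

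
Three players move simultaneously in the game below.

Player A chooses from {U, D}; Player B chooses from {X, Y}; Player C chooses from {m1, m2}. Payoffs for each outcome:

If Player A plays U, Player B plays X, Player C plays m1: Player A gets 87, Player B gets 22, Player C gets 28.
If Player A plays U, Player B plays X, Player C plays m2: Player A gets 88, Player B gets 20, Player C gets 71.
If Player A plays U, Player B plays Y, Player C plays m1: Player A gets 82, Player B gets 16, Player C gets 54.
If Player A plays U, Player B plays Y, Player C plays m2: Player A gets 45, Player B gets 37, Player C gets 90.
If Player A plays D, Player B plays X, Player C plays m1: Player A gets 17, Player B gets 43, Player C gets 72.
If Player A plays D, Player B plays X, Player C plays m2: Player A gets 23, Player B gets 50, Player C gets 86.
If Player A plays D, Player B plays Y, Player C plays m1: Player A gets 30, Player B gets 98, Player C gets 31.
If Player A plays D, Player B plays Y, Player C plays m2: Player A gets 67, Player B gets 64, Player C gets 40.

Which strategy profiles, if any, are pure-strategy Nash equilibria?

Player A against (X, m1): payoffs 87, 17 → best response U.
Player A against (X, m2): payoffs 88, 23 → best response U.
Player A against (Y, m1): payoffs 82, 30 → best response U.
Player A against (Y, m2): payoffs 45, 67 → best response D.
Player B against (U, m1): payoffs 22, 16 → best response X.
Player B against (U, m2): payoffs 20, 37 → best response Y.
Player B against (D, m1): payoffs 43, 98 → best response Y.
Player B against (D, m2): payoffs 50, 64 → best response Y.
Player C against (U, X): payoffs 28, 71 → best response m2.
Player C against (U, Y): payoffs 54, 90 → best response m2.
Player C against (D, X): payoffs 72, 86 → best response m2.
Player C against (D, Y): payoffs 31, 40 → best response m2.
Mutual best responses: (D, Y, m2).

(D, Y, m2)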